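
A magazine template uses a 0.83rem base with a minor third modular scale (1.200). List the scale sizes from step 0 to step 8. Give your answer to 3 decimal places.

Step 0: 0.83rem
Step 1: 0.83 × 1.200 = 0.996
Step 2: 0.83 × 1.200² = 1.195
Step 3: 0.83 × 1.200³ = 1.434
Step 4: 0.83 × 1.200⁴ = 1.721
Step 5: 0.83 × 1.200⁵ = 2.065
Step 6: 0.83 × 1.200⁶ = 2.478
Step 7: 0.83 × 1.200⁷ = 2.974
Step 8: 0.83 × 1.200⁸ = 3.569

0.830rem, 0.996rem, 1.195rem, 1.434rem, 1.721rem, 2.065rem, 2.478rem, 2.974rem, 3.569rem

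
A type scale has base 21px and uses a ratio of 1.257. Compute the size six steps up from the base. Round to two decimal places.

A modular type scale is a geometric sequence: sizeₙ = base × rⁿ.
21.0 × 1.257⁶ = 21.0 × 3.94468 ≈ 82.84

82.84px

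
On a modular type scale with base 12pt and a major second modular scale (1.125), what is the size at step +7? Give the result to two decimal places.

27.37pt

12.0 × 1.125⁷ = 12.0 × 2.28070 ≈ 27.37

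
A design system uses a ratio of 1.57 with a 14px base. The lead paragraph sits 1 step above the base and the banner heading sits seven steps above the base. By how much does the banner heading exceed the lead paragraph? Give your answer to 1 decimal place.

307.2px

Step 1: 14.0 × 1.57 = 21.980px
Step 7: 14.0 × 1.57⁷ = 329.174px
Difference: 329.174 − 21.980 = 307.194px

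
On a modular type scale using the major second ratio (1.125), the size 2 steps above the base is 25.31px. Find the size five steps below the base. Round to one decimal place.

11.1px

25.31 ÷ 1.125⁷ = 25.31 ÷ 2.28070 ≈ 11.097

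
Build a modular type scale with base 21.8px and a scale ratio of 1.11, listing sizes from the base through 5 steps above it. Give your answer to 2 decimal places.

21.80px, 24.20px, 26.86px, 29.81px, 33.09px, 36.73px

Step 0: 21.8px
Step 1: 21.8 × 1.11 = 24.20
Step 2: 21.8 × 1.11² = 26.86
Step 3: 21.8 × 1.11³ = 29.81
Step 4: 21.8 × 1.11⁴ = 33.09
Step 5: 21.8 × 1.11⁵ = 36.73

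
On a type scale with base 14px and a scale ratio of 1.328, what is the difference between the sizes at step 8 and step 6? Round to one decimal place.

Step 6: 14.0 × 1.328⁶ = 76.792px
Step 8: 14.0 × 1.328⁸ = 135.429px
Difference: 135.429 − 76.792 = 58.637px

58.6px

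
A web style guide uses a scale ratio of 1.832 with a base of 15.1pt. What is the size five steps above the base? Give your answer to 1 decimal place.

311.6pt

15.1 × 1.832⁵ = 15.1 × 20.63609 ≈ 311.60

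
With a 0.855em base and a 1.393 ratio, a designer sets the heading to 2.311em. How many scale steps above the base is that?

1.393ⁿ = 2.311 / 0.855 = 2.7029
n = ln(2.7029) / ln(1.393) = 0.9943 / 0.3315 ≈ 3.00

3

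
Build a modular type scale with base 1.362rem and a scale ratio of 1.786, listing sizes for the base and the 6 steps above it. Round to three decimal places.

Step 0: 1.362rem
Step 1: 1.362 × 1.786 = 2.433
Step 2: 1.362 × 1.786² = 4.345
Step 3: 1.362 × 1.786³ = 7.759
Step 4: 1.362 × 1.786⁴ = 13.858
Step 5: 1.362 × 1.786⁵ = 24.751
Step 6: 1.362 × 1.786⁶ = 44.204

1.362rem, 2.433rem, 4.345rem, 7.759rem, 13.858rem, 24.751rem, 44.204rem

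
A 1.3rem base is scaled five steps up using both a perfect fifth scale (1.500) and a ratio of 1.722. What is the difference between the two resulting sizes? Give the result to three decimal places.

9.812rem

Perfect fifth: 1.3 × 1.500⁵ = 9.87188rem
At 1.722: 1.3 × 1.722⁵ = 19.68381rem
Difference: 19.68381 − 9.87188 = 9.81193rem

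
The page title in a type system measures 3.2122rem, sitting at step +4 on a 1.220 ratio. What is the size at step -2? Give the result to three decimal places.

0.974rem

3.2122 ÷ 1.220⁶ = 3.2122 ÷ 3.29730 ≈ 0.974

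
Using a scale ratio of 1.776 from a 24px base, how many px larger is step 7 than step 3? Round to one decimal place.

Step 3: 24.0 × 1.776³ = 134.444px
Step 7: 24.0 × 1.776⁷ = 1337.556px
Difference: 1337.556 − 134.444 = 1203.112px

1203.1px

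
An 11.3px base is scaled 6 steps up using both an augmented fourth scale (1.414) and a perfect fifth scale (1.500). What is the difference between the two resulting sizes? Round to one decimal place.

Augmented fourth: 11.3 × 1.414⁶ = 90.318px
Perfect fifth: 11.3 × 1.500⁶ = 128.714px
Difference: 128.714 − 90.318 = 38.396px

38.4px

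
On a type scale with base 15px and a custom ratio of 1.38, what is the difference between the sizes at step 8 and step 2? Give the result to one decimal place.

Step 2: 15.0 × 1.38² = 28.566px
Step 8: 15.0 × 1.38⁸ = 197.299px
Difference: 197.299 − 28.566 = 168.733px

168.7px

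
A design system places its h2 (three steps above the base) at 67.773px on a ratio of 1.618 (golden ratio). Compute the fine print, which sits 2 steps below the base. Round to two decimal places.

6.11px

67.773 ÷ 1.618⁵ = 67.773 ÷ 11.08901 ≈ 6.112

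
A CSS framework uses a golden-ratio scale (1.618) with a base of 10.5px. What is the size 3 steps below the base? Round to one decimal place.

2.5px

10.5 ÷ 1.618³ = 10.5 ÷ 4.23580 ≈ 2.48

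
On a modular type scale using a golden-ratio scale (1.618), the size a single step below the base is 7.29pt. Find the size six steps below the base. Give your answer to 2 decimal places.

0.66pt

Moving from step -1 to step -6 is 5 steps down, so divide by r⁵.
7.29 ÷ 1.618⁵ = 7.29 ÷ 11.08901 ≈ 0.657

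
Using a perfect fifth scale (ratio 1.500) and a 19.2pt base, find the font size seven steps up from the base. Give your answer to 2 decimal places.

328.05pt

19.2 × 1.500⁷ = 19.2 × 17.08594 ≈ 328.05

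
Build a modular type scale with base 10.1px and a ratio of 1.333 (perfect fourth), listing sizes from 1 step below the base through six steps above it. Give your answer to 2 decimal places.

7.58px, 10.10px, 13.46px, 17.95px, 23.92px, 31.89px, 42.51px, 56.66px

Step -1: 10.1 ÷ 1.333 = 7.58
Step 0: 10.1px
Step 1: 10.1 × 1.333 = 13.46
Step 2: 10.1 × 1.333² = 17.95
Step 3: 10.1 × 1.333³ = 23.92
Step 4: 10.1 × 1.333⁴ = 31.89
Step 5: 10.1 × 1.333⁵ = 42.51
Step 6: 10.1 × 1.333⁶ = 56.66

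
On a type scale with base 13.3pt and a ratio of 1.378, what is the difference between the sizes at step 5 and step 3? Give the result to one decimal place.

31.3pt

Step 3: 13.3 × 1.378³ = 34.802pt
Step 5: 13.3 × 1.378⁵ = 66.084pt
Difference: 66.084 − 34.802 = 31.282pt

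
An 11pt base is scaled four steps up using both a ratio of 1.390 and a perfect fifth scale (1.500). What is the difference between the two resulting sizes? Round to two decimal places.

14.62pt

At 1.390: 11.0 × 1.390⁴ = 41.0631pt
Perfect fifth: 11.0 × 1.500⁴ = 55.6875pt
Difference: 55.6875 − 41.0631 = 14.6244pt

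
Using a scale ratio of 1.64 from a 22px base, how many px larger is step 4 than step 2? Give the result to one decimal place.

Step 2: 22.0 × 1.64² = 59.171px
Step 4: 22.0 × 1.64⁴ = 159.147px
Difference: 159.147 − 59.171 = 99.976px

100.0px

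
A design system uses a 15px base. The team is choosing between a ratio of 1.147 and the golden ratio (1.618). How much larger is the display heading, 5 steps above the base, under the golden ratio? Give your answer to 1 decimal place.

At 1.147: 15.0 × 1.147⁵ = 29.779px
Golden ratio: 15.0 × 1.618⁵ = 166.335px
Difference: 166.335 − 29.779 = 136.556px

136.6px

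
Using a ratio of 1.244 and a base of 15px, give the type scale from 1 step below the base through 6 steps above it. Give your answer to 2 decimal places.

Step -1: 15.0 ÷ 1.244 = 12.06
Step 0: 15px
Step 1: 15.0 × 1.244 = 18.66
Step 2: 15.0 × 1.244² = 23.21
Step 3: 15.0 × 1.244³ = 28.88
Step 4: 15.0 × 1.244⁴ = 35.92
Step 5: 15.0 × 1.244⁵ = 44.69
Step 6: 15.0 × 1.244⁶ = 55.59

12.06px, 15.00px, 18.66px, 23.21px, 28.88px, 35.92px, 44.69px, 55.59px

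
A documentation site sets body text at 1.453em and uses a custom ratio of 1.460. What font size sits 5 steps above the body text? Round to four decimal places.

1.453 × 1.460⁵ = 1.453 × 6.63383 ≈ 9.6390

9.6390em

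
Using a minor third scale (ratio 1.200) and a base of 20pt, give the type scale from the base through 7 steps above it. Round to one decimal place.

20.0pt, 24.0pt, 28.8pt, 34.6pt, 41.5pt, 49.8pt, 59.7pt, 71.7pt

Step 0: 20pt
Step 1: 20.0 × 1.200 = 24.0
Step 2: 20.0 × 1.200² = 28.8
Step 3: 20.0 × 1.200³ = 34.6
Step 4: 20.0 × 1.200⁴ = 41.5
Step 5: 20.0 × 1.200⁵ = 49.8
Step 6: 20.0 × 1.200⁶ = 59.7
Step 7: 20.0 × 1.200⁷ = 71.7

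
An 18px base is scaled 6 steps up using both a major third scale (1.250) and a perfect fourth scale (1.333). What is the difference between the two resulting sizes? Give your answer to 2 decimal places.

Major third: 18.0 × 1.250⁶ = 68.6646px
Perfect fourth: 18.0 × 1.333⁶ = 100.9842px
Difference: 100.9842 − 68.6646 = 32.3196px

32.32px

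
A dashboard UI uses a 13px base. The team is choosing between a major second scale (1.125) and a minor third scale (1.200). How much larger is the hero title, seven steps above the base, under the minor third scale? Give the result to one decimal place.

Major second: 13.0 × 1.125⁷ = 29.649px
Minor third: 13.0 × 1.200⁷ = 46.581px
Difference: 46.581 − 29.649 = 16.932px

16.9px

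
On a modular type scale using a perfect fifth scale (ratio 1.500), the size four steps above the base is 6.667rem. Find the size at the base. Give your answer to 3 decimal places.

1.317rem

Moving from step +4 to step +0 is 4 steps down, so divide by r⁴.
6.667 ÷ 1.500⁴ = 6.667 ÷ 5.06250 ≈ 1.317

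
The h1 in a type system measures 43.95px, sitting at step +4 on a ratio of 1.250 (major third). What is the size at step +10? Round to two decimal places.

167.66px

43.95 × 1.250⁶ = 43.95 × 3.81470 ≈ 167.656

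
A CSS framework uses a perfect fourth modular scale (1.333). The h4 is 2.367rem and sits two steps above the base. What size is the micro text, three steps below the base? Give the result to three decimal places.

The gap is -3 − (2) = -5 steps, so the factor is 1.333^-5.
2.367 ÷ 1.333⁵ = 2.367 ÷ 4.20873 ≈ 0.562

0.562rem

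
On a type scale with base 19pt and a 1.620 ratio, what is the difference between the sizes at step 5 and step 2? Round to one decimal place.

162.1pt

Step 2: 19.0 × 1.620² = 49.864pt
Step 5: 19.0 × 1.620⁵ = 211.996pt
Difference: 211.996 − 49.864 = 162.132pt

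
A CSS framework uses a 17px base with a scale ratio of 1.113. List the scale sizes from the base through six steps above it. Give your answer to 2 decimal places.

Step 0: 17px
Step 1: 17.0 × 1.113 = 18.92
Step 2: 17.0 × 1.113² = 21.06
Step 3: 17.0 × 1.113³ = 23.44
Step 4: 17.0 × 1.113⁴ = 26.09
Step 5: 17.0 × 1.113⁵ = 29.04
Step 6: 17.0 × 1.113⁶ = 32.32

17.00px, 18.92px, 21.06px, 23.44px, 26.09px, 29.04px, 32.32px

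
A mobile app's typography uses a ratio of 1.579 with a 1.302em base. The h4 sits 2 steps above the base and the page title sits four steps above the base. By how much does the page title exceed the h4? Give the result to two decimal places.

4.85em

Step 2: 1.302 × 1.579² = 3.2462em
Step 4: 1.302 × 1.579⁴ = 8.0936em
Difference: 8.0936 − 3.2462 = 4.8474em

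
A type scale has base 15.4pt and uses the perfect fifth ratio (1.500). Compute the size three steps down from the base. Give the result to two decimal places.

Every step multiplies by the scale ratio.
15.4 ÷ 1.500³ = 15.4 ÷ 3.37500 ≈ 4.56

4.56pt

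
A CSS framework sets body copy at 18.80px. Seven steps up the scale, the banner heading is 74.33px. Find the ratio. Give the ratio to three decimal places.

The ratio satisfies 18.80 × r⁷ = 74.33, so r = (74.33 / 18.80)^(1/7).
r = 3.9537^(1/7) ≈ 1.2170

1.217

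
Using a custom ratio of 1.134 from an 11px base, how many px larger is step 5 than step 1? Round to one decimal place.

Step 1: 11.0 × 1.134 = 12.474px
Step 5: 11.0 × 1.134⁵ = 20.628px
Difference: 20.628 − 12.474 = 8.154px

8.2px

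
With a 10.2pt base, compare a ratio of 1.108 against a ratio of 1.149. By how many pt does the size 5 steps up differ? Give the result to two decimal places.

At 1.108: 10.2 × 1.108⁵ = 17.0333pt
At 1.149: 10.2 × 1.149⁵ = 20.4268pt
Difference: 20.4268 − 17.0333 = 3.3935pt

3.39pt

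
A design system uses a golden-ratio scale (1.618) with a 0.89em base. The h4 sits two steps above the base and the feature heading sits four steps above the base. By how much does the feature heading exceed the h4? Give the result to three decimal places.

Step 2: 0.89 × 1.618² = 2.32995em
Step 4: 0.89 × 1.618⁴ = 6.09964em
Difference: 6.09964 − 2.32995 = 3.76969em

3.770em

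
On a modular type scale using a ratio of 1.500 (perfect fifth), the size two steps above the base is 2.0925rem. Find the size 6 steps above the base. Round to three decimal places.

10.593rem

2.0925 × 1.500⁴ = 2.0925 × 5.06250 ≈ 10.593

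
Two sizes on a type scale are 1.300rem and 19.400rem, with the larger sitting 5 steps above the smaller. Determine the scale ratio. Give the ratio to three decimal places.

The ratio satisfies 1.300 × r⁵ = 19.400, so r = (19.400 / 1.300)^(1/5).
r = 14.9231^(1/5) ≈ 1.7170

1.717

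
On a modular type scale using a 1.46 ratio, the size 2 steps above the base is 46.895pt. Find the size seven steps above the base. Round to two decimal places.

The gap is 7 − (2) = 5 steps, so the factor is 1.46^5.
46.895 × 1.46⁵ = 46.895 × 6.63383 ≈ 311.093

311.09pt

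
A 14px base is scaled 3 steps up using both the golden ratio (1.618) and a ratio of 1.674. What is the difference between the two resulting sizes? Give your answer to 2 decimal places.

Golden ratio: 14.0 × 1.618³ = 59.3012px
At 1.674: 14.0 × 1.674³ = 65.6741px
Difference: 65.6741 − 59.3012 = 6.3729px

6.37px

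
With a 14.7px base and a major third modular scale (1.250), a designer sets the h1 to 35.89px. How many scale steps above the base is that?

4

1.250ⁿ = 35.89 / 14.7 = 2.4415
n = ln(2.4415) / ln(1.250) = 0.8926 / 0.2231 ≈ 4.00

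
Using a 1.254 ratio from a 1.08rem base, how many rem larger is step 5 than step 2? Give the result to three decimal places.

1.651rem

Step 2: 1.08 × 1.254² = 1.69832rem
Step 5: 1.08 × 1.254⁵ = 3.34897rem
Difference: 3.34897 − 1.69832 = 1.65065rem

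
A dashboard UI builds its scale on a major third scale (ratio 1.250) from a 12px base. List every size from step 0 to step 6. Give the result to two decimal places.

Step 0: 12px
Step 1: 12.0 × 1.250 = 15.00
Step 2: 12.0 × 1.250² = 18.75
Step 3: 12.0 × 1.250³ = 23.44
Step 4: 12.0 × 1.250⁴ = 29.30
Step 5: 12.0 × 1.250⁵ = 36.62
Step 6: 12.0 × 1.250⁶ = 45.78

12.00px, 15.00px, 18.75px, 23.44px, 29.30px, 36.62px, 45.78px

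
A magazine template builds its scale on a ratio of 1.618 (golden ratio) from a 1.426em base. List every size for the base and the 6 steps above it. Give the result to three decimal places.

Step 0: 1.426em
Step 1: 1.426 × 1.618 = 2.307
Step 2: 1.426 × 1.618² = 3.733
Step 3: 1.426 × 1.618³ = 6.040
Step 4: 1.426 × 1.618⁴ = 9.773
Step 5: 1.426 × 1.618⁵ = 15.813
Step 6: 1.426 × 1.618⁶ = 25.585

1.426em, 2.307em, 3.733em, 6.040em, 9.773em, 15.813em, 25.585em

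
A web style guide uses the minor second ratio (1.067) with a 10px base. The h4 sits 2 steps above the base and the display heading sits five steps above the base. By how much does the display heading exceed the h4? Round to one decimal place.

Step 2: 10.0 × 1.067² = 11.385px
Step 5: 10.0 × 1.067⁵ = 13.830px
Difference: 13.830 − 11.385 = 2.445px

2.4px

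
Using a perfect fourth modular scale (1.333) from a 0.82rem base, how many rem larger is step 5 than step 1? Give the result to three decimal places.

Step 1: 0.82 × 1.333 = 1.09306rem
Step 5: 0.82 × 1.333⁵ = 3.45116rem
Difference: 3.45116 − 1.09306 = 2.35810rem

2.358rem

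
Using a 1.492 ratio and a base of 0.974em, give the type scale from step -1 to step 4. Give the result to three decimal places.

Step -1: 0.974 ÷ 1.492 = 0.653
Step 0: 0.974em
Step 1: 0.974 × 1.492 = 1.453
Step 2: 0.974 × 1.492² = 2.168
Step 3: 0.974 × 1.492³ = 3.235
Step 4: 0.974 × 1.492⁴ = 4.827

0.653em, 0.974em, 1.453em, 2.168em, 3.235em, 4.827em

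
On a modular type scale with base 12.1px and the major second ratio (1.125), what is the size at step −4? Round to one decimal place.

7.6px

12.1 ÷ 1.125⁴ = 12.1 ÷ 1.60181 ≈ 7.55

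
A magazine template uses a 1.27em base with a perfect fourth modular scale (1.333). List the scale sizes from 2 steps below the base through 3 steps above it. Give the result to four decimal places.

Step -2: 1.27 ÷ 1.333² = 0.7147
Step -1: 1.27 ÷ 1.333 = 0.9527
Step 0: 1.27em
Step 1: 1.27 × 1.333 = 1.6929
Step 2: 1.27 × 1.333² = 2.2566
Step 3: 1.27 × 1.333³ = 3.0081

0.7147em, 0.9527em, 1.2700em, 1.6929em, 2.2566em, 3.0081em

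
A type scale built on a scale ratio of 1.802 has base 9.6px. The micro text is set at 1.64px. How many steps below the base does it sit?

3

1.802ⁿ = 9.6 / 1.64 = 5.8537
n = ln(5.8537) / ln(1.802) = 1.7671 / 0.5889 ≈ 3.00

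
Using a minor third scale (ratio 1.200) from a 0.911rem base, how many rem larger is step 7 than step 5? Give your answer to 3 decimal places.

0.997rem

Step 5: 0.911 × 1.200⁵ = 2.26686rem
Step 7: 0.911 × 1.200⁷ = 3.26428rem
Difference: 3.26428 − 2.26686 = 0.99742rem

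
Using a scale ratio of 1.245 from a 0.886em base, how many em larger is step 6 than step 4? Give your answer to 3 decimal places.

1.171em

Step 4: 0.886 × 1.245⁴ = 2.12868em
Step 6: 0.886 × 1.245⁶ = 3.29951em
Difference: 3.29951 − 2.12868 = 1.17083em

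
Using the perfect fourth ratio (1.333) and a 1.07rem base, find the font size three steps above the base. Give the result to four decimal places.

1.07 × 1.333³ = 1.07 × 2.36859 ≈ 2.5344

2.5344rem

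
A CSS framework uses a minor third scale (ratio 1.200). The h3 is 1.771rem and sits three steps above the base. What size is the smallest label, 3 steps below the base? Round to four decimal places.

0.5931rem

1.771 ÷ 1.200⁶ = 1.771 ÷ 2.98598 ≈ 0.5931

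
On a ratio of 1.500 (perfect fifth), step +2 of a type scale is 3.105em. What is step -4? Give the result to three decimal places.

0.273em

3.105 ÷ 1.500⁶ = 3.105 ÷ 11.39062 ≈ 0.273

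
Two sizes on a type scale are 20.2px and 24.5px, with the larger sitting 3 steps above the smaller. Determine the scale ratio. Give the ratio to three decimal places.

1.066

The ratio satisfies 20.2 × r³ = 24.5, so r = (24.5 / 20.2)^(1/3).
r = 1.2129^(1/3) ≈ 1.0664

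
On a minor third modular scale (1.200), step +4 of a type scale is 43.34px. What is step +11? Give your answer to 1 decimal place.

The gap is 11 − (4) = 7 steps, so the factor is 1.200^7.
43.34 × 1.200⁷ = 43.34 × 3.58318 ≈ 155.295

155.3px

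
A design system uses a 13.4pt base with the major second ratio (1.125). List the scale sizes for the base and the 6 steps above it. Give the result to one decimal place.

13.4pt, 15.1pt, 17.0pt, 19.1pt, 21.5pt, 24.1pt, 27.2pt

Step 0: 13.4pt
Step 1: 13.4 × 1.125 = 15.1
Step 2: 13.4 × 1.125² = 17.0
Step 3: 13.4 × 1.125³ = 19.1
Step 4: 13.4 × 1.125⁴ = 21.5
Step 5: 13.4 × 1.125⁵ = 24.1
Step 6: 13.4 × 1.125⁶ = 27.2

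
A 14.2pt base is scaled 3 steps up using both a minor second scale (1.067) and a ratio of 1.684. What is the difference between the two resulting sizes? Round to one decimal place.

Minor second: 14.2 × 1.067³ = 17.250pt
At 1.684: 14.2 × 1.684³ = 67.813pt
Difference: 67.813 − 17.250 = 50.563pt

50.6pt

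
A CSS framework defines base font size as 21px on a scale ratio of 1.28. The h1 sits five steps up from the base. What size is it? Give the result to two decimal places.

72.16px

21.0 × 1.28⁵ = 21.0 × 3.43597 ≈ 72.16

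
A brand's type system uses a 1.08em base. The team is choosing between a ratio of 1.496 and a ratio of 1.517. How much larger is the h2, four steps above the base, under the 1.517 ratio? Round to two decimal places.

At 1.496: 1.08 × 1.496⁴ = 5.4094em
At 1.517: 1.08 × 1.517⁴ = 5.7196em
Difference: 5.7196 − 5.4094 = 0.3102em

0.31em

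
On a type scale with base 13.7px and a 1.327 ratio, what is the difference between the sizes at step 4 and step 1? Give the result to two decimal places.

Step 1: 13.7 × 1.327 = 18.1799px
Step 4: 13.7 × 1.327⁴ = 42.4819px
Difference: 42.4819 − 18.1799 = 24.3020px

24.30px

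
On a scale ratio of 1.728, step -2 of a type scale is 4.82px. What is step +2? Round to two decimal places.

4.82 × 1.728⁴ = 4.82 × 8.91610 ≈ 42.976

42.98px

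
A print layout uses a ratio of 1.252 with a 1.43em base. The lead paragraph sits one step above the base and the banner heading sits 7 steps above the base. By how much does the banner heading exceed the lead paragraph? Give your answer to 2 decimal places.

Step 1: 1.43 × 1.252 = 1.7904em
Step 7: 1.43 × 1.252⁷ = 6.8955em
Difference: 6.8955 − 1.7904 = 5.1051em

5.11em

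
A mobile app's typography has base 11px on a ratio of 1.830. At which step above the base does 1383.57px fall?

1.830ⁿ = 1383.57 / 11 = 125.7791
n = ln(125.7791) / ln(1.830) = 4.8345 / 0.6043 ≈ 8.00

8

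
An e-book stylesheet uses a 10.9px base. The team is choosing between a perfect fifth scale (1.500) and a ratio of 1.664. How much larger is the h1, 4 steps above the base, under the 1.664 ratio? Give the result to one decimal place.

28.4px

Perfect fifth: 10.9 × 1.500⁴ = 55.181px
At 1.664: 10.9 × 1.664⁴ = 83.568px
Difference: 83.568 − 55.181 = 28.387px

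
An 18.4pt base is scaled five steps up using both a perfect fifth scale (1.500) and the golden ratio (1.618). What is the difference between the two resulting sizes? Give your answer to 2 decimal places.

Perfect fifth: 18.4 × 1.500⁵ = 139.7250pt
Golden ratio: 18.4 × 1.618⁵ = 204.0377pt
Difference: 204.0377 − 139.7250 = 64.3127pt

64.31pt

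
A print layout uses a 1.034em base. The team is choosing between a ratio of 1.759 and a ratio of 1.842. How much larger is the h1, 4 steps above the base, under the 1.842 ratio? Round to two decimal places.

2.00em

At 1.759: 1.034 × 1.759⁴ = 9.8988em
At 1.842: 1.034 × 1.842⁴ = 11.9036em
Difference: 11.9036 − 9.8988 = 2.0048em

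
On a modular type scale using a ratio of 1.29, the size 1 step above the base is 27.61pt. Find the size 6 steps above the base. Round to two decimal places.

98.63pt

The gap is 6 − (1) = 5 steps, so the factor is 1.29^5.
27.61 × 1.29⁵ = 27.61 × 3.57231 ≈ 98.631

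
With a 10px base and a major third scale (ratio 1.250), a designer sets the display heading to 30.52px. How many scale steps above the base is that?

1.250ⁿ = 30.52 / 10 = 3.0520
n = ln(3.0520) / ln(1.250) = 1.1158 / 0.2231 ≈ 5.00

5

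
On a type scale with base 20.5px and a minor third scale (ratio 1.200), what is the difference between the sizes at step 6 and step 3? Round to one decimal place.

Step 3: 20.5 × 1.200³ = 35.424px
Step 6: 20.5 × 1.200⁶ = 61.213px
Difference: 61.213 − 35.424 = 25.789px

25.8px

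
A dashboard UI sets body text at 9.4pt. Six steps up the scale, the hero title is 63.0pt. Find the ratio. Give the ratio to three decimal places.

r⁶ = 63.0 / 9.4, so r = (63.0/9.4)^(1/6).
r = 6.7021^(1/6) ≈ 1.3731

1.373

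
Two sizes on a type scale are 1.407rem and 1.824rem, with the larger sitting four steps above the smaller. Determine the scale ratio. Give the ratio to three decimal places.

The ratio satisfies 1.407 × r⁴ = 1.824, so r = (1.824 / 1.407)^(1/4).
r = 1.2964^(1/4) ≈ 1.0670

1.067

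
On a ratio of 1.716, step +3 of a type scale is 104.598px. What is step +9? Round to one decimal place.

2670.7px

104.598 × 1.716⁶ = 104.598 × 25.53311 ≈ 2670.712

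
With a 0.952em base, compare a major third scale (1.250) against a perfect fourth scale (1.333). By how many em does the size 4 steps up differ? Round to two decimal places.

Major third: 0.952 × 1.250⁴ = 2.3242em
Perfect fourth: 0.952 × 1.333⁴ = 3.0058em
Difference: 3.0058 − 2.3242 = 0.6816em

0.68em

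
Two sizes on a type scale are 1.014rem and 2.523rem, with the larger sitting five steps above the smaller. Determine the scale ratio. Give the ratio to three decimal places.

The ratio satisfies 1.014 × r⁵ = 2.523, so r = (2.523 / 1.014)^(1/5).
r = 2.4882^(1/5) ≈ 1.2000

1.200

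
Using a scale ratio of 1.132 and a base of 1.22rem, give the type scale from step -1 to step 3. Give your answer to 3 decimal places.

Step -1: 1.22 ÷ 1.132 = 1.078
Step 0: 1.22rem
Step 1: 1.22 × 1.132 = 1.381
Step 2: 1.22 × 1.132² = 1.563
Step 3: 1.22 × 1.132³ = 1.770

1.078rem, 1.220rem, 1.381rem, 1.563rem, 1.770rem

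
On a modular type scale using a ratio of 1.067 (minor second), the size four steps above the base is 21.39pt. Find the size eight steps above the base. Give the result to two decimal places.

27.72pt

21.39 × 1.067⁴ = 21.39 × 1.29616 ≈ 27.725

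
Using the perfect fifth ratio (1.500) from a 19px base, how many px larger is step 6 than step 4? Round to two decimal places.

120.23px

Step 4: 19.0 × 1.500⁴ = 96.1875px
Step 6: 19.0 × 1.500⁶ = 216.4219px
Difference: 216.4219 − 96.1875 = 120.2344px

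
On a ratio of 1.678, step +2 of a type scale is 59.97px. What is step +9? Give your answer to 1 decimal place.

2246.4px

The gap is 9 − (2) = 7 steps, so the factor is 1.678^7.
59.97 × 1.678⁷ = 59.97 × 37.45792 ≈ 2246.352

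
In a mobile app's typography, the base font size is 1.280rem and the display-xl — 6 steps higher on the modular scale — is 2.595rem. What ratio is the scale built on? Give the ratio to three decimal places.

r⁶ = 2.595 / 1.280, so r = (2.595/1.280)^(1/6).
r = 2.0273^(1/6) ≈ 1.1250

1.125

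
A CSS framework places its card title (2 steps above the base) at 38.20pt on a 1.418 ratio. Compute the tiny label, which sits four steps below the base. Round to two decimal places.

4.70pt

38.20 ÷ 1.418⁶ = 38.20 ÷ 8.12938 ≈ 4.699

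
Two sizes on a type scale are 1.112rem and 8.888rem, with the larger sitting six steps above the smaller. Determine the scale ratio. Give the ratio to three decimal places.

1.414

r⁶ = 8.888 / 1.112, so r = (8.888/1.112)^(1/6).
r = 7.9928^(1/6) ≈ 1.4140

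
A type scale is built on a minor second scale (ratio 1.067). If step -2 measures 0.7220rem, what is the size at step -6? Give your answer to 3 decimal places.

0.557rem

0.7220 ÷ 1.067⁴ = 0.7220 ÷ 1.29616 ≈ 0.557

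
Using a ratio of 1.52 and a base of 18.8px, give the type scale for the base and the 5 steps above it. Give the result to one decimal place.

18.8px, 28.6px, 43.4px, 66.0px, 100.4px, 152.5px

Step 0: 18.8px
Step 1: 18.8 × 1.52 = 28.6
Step 2: 18.8 × 1.52² = 43.4
Step 3: 18.8 × 1.52³ = 66.0
Step 4: 18.8 × 1.52⁴ = 100.4
Step 5: 18.8 × 1.52⁵ = 152.5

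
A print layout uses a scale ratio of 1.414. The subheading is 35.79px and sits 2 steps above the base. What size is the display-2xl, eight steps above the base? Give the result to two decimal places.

286.06px

Moving from step +2 to step +8 is 6 steps up, so multiply by r⁶.
35.79 × 1.414⁶ = 35.79 × 7.99275 ≈ 286.061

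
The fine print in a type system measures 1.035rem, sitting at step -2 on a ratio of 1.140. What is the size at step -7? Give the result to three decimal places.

0.538rem

1.035 ÷ 1.140⁵ = 1.035 ÷ 1.92541 ≈ 0.538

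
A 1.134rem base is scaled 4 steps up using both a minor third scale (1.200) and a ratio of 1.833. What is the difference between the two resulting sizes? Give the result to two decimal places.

Minor third: 1.134 × 1.200⁴ = 2.3515rem
At 1.833: 1.134 × 1.833⁴ = 12.8016rem
Difference: 12.8016 − 2.3515 = 10.4501rem

10.45rem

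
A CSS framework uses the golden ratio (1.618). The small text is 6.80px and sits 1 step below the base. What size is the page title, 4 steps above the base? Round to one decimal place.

75.4px

6.80 × 1.618⁵ = 6.80 × 11.08901 ≈ 75.405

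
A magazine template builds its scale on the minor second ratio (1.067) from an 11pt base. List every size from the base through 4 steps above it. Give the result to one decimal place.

Step 0: 11pt
Step 1: 11.0 × 1.067 = 11.7
Step 2: 11.0 × 1.067² = 12.5
Step 3: 11.0 × 1.067³ = 13.4
Step 4: 11.0 × 1.067⁴ = 14.3

11.0pt, 11.7pt, 12.5pt, 13.4pt, 14.3pt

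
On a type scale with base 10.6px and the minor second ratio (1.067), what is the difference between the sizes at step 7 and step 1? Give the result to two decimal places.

5.38px

Step 1: 10.6 × 1.067 = 11.3102px
Step 7: 10.6 × 1.067⁷ = 16.6900px
Difference: 16.6900 − 11.3102 = 5.3798px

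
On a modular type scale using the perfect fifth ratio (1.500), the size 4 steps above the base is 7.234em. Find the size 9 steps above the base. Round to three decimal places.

7.234 × 1.500⁵ = 7.234 × 7.59375 ≈ 54.933

54.933em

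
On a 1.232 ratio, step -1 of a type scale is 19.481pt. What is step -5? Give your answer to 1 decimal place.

8.5pt

19.481 ÷ 1.232⁴ = 19.481 ÷ 2.30379 ≈ 8.456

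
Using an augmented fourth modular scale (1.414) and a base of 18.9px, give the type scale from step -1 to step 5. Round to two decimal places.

Step -1: 18.9 ÷ 1.414 = 13.37
Step 0: 18.9px
Step 1: 18.9 × 1.414 = 26.72
Step 2: 18.9 × 1.414² = 37.79
Step 3: 18.9 × 1.414³ = 53.43
Step 4: 18.9 × 1.414⁴ = 75.55
Step 5: 18.9 × 1.414⁵ = 106.83

13.37px, 18.90px, 26.72px, 37.79px, 53.43px, 75.55px, 106.83px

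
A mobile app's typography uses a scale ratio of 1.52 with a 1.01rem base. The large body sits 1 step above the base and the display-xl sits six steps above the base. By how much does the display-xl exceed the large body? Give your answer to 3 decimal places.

Step 1: 1.01 × 1.52 = 1.53520rem
Step 6: 1.01 × 1.52⁶ = 12.45612rem
Difference: 12.45612 − 1.53520 = 10.92092rem

10.921rem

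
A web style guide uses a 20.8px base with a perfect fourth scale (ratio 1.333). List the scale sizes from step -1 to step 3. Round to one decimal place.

Step -1: 20.8 ÷ 1.333 = 15.6
Step 0: 20.8px
Step 1: 20.8 × 1.333 = 27.7
Step 2: 20.8 × 1.333² = 37.0
Step 3: 20.8 × 1.333³ = 49.3

15.6px, 20.8px, 27.7px, 37.0px, 49.3px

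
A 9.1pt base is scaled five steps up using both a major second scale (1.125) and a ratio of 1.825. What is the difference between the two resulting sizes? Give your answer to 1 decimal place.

167.8pt

Major second: 9.1 × 1.125⁵ = 16.398pt
At 1.825: 9.1 × 1.825⁵ = 184.228pt
Difference: 184.228 − 16.398 = 167.830pt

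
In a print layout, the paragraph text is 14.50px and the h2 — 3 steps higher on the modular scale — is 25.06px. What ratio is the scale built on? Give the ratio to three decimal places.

1.200

The ratio satisfies 14.50 × r³ = 25.06, so r = (25.06 / 14.50)^(1/3).
r = 1.7283^(1/3) ≈ 1.2001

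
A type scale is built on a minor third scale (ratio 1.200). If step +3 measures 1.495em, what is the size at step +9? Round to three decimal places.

4.464em

1.495 × 1.200⁶ = 1.495 × 2.98598 ≈ 4.464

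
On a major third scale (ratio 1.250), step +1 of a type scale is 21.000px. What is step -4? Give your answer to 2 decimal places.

Moving from step +1 to step -4 is 5 steps down, so divide by r⁵.
21.000 ÷ 1.250⁵ = 21.000 ÷ 3.05176 ≈ 6.881

6.88px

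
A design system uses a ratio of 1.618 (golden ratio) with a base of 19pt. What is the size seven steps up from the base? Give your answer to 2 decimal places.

551.57pt

Every step multiplies by the scale ratio.
19.0 × 1.618⁷ = 19.0 × 29.03017 ≈ 551.57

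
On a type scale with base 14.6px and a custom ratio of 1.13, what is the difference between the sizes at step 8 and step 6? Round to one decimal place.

Step 6: 14.6 × 1.13⁶ = 30.396px
Step 8: 14.6 × 1.13⁸ = 38.813px
Difference: 38.813 − 30.396 = 8.417px

8.4px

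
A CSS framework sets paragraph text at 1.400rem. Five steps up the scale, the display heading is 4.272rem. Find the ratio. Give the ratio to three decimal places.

1.250

The ratio satisfies 1.400 × r⁵ = 4.272, so r = (4.272 / 1.400)^(1/5).
r = 3.0514^(1/5) ≈ 1.2500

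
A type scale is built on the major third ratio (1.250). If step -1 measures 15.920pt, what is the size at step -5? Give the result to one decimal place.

15.920 ÷ 1.250⁴ = 15.920 ÷ 2.44141 ≈ 6.521

6.5pt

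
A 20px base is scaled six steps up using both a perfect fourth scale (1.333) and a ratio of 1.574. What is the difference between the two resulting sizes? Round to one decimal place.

191.9px

Perfect fourth: 20.0 × 1.333⁶ = 112.205px
At 1.574: 20.0 × 1.574⁶ = 304.129px
Difference: 304.129 − 112.205 = 191.924px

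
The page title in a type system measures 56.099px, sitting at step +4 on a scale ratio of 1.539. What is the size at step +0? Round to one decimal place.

Moving from step +4 to step +0 is 4 steps down, so divide by r⁴.
56.099 ÷ 1.539⁴ = 56.099 ÷ 5.60989 ≈ 10.000

10.0px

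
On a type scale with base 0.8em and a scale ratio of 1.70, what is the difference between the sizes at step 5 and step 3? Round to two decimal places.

Step 3: 0.8 × 1.70³ = 3.9304em
Step 5: 0.8 × 1.70⁵ = 11.3589em
Difference: 11.3589 − 3.9304 = 7.4285em

7.43em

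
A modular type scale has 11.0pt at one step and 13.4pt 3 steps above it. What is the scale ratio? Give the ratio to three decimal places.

r³ = 13.4 / 11.0, so r = (13.4/11.0)^(1/3).
r = 1.2182^(1/3) ≈ 1.0680

1.068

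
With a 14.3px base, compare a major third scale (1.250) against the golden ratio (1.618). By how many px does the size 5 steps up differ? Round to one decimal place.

114.9px

Major third: 14.3 × 1.250⁵ = 43.640px
Golden ratio: 14.3 × 1.618⁵ = 158.573px
Difference: 158.573 − 43.640 = 114.933px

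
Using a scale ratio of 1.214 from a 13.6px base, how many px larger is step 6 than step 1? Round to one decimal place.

Step 1: 13.6 × 1.214 = 16.510px
Step 6: 13.6 × 1.214⁶ = 43.536px
Difference: 43.536 − 16.510 = 27.026px

27.0px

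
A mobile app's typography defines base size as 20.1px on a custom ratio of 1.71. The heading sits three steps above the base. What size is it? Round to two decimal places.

100.50px

20.1 × 1.71³ = 20.1 × 5.00021 ≈ 100.50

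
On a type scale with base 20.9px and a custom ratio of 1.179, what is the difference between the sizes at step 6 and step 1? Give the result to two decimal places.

31.49px

Step 1: 20.9 × 1.179 = 24.6411px
Step 6: 20.9 × 1.179⁶ = 56.1344px
Difference: 56.1344 − 24.6411 = 31.4933px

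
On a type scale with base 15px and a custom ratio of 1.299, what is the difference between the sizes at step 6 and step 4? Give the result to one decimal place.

29.4px

Step 4: 15.0 × 1.299⁴ = 42.710px
Step 6: 15.0 × 1.299⁶ = 72.069px
Difference: 72.069 − 42.710 = 29.359px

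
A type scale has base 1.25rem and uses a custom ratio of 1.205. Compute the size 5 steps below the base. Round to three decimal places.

A modular type scale is a geometric sequence: sizeₙ = base × rⁿ.
1.25 ÷ 1.205⁵ = 1.25 ÷ 2.54059 ≈ 0.492

0.492rem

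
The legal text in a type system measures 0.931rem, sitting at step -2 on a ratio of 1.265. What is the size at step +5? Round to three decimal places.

4.826rem

0.931 × 1.265⁷ = 0.931 × 5.18363 ≈ 4.826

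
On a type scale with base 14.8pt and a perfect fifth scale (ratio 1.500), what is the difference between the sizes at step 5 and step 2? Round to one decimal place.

Step 2: 14.8 × 1.500² = 33.300pt
Step 5: 14.8 × 1.500⁵ = 112.388pt
Difference: 112.388 − 33.300 = 79.088pt

79.1pt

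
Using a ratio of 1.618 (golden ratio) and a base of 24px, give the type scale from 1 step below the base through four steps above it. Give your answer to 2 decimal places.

14.83px, 24.00px, 38.83px, 62.83px, 101.66px, 164.48px

Step -1: 24.0 ÷ 1.618 = 14.83
Step 0: 24px
Step 1: 24.0 × 1.618 = 38.83
Step 2: 24.0 × 1.618² = 62.83
Step 3: 24.0 × 1.618³ = 101.66
Step 4: 24.0 × 1.618⁴ = 164.48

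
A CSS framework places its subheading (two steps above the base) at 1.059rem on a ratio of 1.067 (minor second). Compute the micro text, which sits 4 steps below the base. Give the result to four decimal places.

0.7176rem

1.059 ÷ 1.067⁶ = 1.059 ÷ 1.47566 ≈ 0.7176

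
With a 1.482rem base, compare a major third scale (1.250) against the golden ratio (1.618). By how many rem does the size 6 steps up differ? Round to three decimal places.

Major third: 1.482 × 1.250⁶ = 5.65338rem
Golden ratio: 1.482 × 1.618⁶ = 26.59006rem
Difference: 26.59006 − 5.65338 = 20.93668rem

20.937rem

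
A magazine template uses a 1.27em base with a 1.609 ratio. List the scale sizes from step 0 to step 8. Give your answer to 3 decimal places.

1.270em, 2.043em, 3.288em, 5.290em, 8.512em, 13.696em, 22.036em, 35.457em, 57.050em

Step 0: 1.27em
Step 1: 1.27 × 1.609 = 2.043
Step 2: 1.27 × 1.609² = 3.288
Step 3: 1.27 × 1.609³ = 5.290
Step 4: 1.27 × 1.609⁴ = 8.512
Step 5: 1.27 × 1.609⁵ = 13.696
Step 6: 1.27 × 1.609⁶ = 22.036
Step 7: 1.27 × 1.609⁷ = 35.457
Step 8: 1.27 × 1.609⁸ = 57.050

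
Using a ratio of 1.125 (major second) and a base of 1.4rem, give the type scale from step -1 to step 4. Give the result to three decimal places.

1.244rem, 1.400rem, 1.575rem, 1.772rem, 1.993rem, 2.243rem

Step -1: 1.4 ÷ 1.125 = 1.244
Step 0: 1.4rem
Step 1: 1.4 × 1.125 = 1.575
Step 2: 1.4 × 1.125² = 1.772
Step 3: 1.4 × 1.125³ = 1.993
Step 4: 1.4 × 1.125⁴ = 2.243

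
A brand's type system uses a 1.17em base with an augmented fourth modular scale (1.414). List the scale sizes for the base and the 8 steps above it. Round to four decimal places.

Step 0: 1.17em
Step 1: 1.17 × 1.414 = 1.6544
Step 2: 1.17 × 1.414² = 2.3393
Step 3: 1.17 × 1.414³ = 3.3078
Step 4: 1.17 × 1.414⁴ = 4.6772
Step 5: 1.17 × 1.414⁵ = 6.6135
Step 6: 1.17 × 1.414⁶ = 9.3515
Step 7: 1.17 × 1.414⁷ = 13.2231
Step 8: 1.17 × 1.414⁸ = 18.6974

1.1700em, 1.6544em, 2.3393em, 3.3078em, 4.6772em, 6.6135em, 9.3515em, 13.2231em, 18.6974em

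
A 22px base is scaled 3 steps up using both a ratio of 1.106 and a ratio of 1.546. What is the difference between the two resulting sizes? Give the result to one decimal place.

51.5px

At 1.106: 22.0 × 1.106³ = 29.764px
At 1.546: 22.0 × 1.546³ = 81.293px
Difference: 81.293 − 29.764 = 51.529px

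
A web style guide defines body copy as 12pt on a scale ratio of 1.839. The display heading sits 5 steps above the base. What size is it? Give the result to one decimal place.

Each step on a modular scale multiplies by the ratio, so the size n steps from the base is base × ratioⁿ.
12.0 × 1.839⁵ = 12.0 × 21.03336 ≈ 252.40

252.4pt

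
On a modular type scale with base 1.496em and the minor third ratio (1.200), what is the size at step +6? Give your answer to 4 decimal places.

1.496 × 1.200⁶ = 1.496 × 2.98598 ≈ 4.4670

4.4670em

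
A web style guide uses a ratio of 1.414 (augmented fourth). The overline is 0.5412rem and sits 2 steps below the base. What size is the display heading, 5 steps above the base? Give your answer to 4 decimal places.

0.5412 × 1.414⁷ = 0.5412 × 11.30175 ≈ 6.1165

6.1165rem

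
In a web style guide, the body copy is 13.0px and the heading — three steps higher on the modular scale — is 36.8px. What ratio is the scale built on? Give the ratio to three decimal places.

1.415

The ratio satisfies 13.0 × r³ = 36.8, so r = (36.8 / 13.0)^(1/3).
r = 2.8308^(1/3) ≈ 1.4146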